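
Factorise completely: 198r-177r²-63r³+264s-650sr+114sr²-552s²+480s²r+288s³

Group: 12s(24s²+46sr-24s+21r²-18r) + (-3r-11)(24s²+46sr-24s+21r²-18r); both groups contain (24s²+46sr-24s+21r²-18r), so (12s-3r-11) is a factor with cofactor 24s²+46sr-24s+21r²-18r.
The cofactor groups again: 24s²+46sr-24s+21r²-18r = 4s(6s+7r-6) + 3r(6s+7r-6); both groups contain (6s+7r-6), giving (4s+3r)(6s+7r-6).

(12s-3r-11)(4s+3r)(6s+7r-6)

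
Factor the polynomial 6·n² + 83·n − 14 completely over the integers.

Need a pair with product 6·(−14) = −84 and sum 83: that's 84 and −1.
Split the middle term: 6·n² + 84·n − n − 14 = 6·n·(n + 14) − (n + 14).

(6·n − 1)·(n + 14)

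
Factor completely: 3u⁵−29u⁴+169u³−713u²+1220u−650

Among the possible rational roots, u = 1 is a root, giving the factor (u−1) and quotient 3u⁴−26u³+143u²−570u+650.
Continuing, u = 5/3 is a root, so (3u−5) is a factor; dividing leaves u³−7u²+36u−130.
Next, u = 5 is a root, so (u−5) divides it; the quotient is u²−2u+26.
The quadratic u²−2u+26 has discriminant −100 < 0 and is irreducible over ℤ.

(3u−5)(u−1)(u−5)(u²−2u+26)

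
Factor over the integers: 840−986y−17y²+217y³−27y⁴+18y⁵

Among the possible rational roots, y = 7/6 is a root, giving the factor (6y−7) and quotient 3y⁴−y³+35y²+38y−120.
Next, y = 4/3 is a root, giving the factor (3y−4) and quotient y³+y²+13y+30.
Then y = −2 is a root, so (y+2) divides it; the quotient is y²−y+15.
The quadratic y²−y+15 has discriminant −59 < 0 and is irreducible over ℤ.

(3y−4)(6y−7)(y+2)(y²−y+15)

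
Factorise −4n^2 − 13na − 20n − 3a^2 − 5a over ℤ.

Group: −n(4n + a) + (−3a − 5)(4n + a); both groups contain (4n + a).

−(n + 3a + 5)(4n + a)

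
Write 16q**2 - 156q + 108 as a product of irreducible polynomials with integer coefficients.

4(4q - 3)(q - 9)

Pull out the common factor 4, then factor the remaining trinomial.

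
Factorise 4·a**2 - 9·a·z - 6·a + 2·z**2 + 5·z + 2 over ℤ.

Group: a·(4·a - z - 2) + (-2·z - 1)·(4·a - z - 2); both groups contain (4·a - z - 2).

(4·a - z - 2)·(a - 2·z - 1)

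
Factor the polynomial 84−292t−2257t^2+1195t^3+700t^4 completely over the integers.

Testing divisors of the constant over divisors of the leading coefficient, t = −1/4 is a root, so (4t+1) is a factor; dividing leaves 175t^3+255t^2−628t+84.
Continuing, t = 1/7 is a root, so (7t−1) is a factor; dividing leaves 25t^2+40t−84.
The remaining quadratic factors as (5t−6)(5t+14).

(4t+1)(5t+14)(5t−6)(7t−1)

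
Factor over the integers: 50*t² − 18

Factor out 2, leaving 25*t² − 9, which is a difference of two squares.

2*(5*t + 3)*(5*t − 3)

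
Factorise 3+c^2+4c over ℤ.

(c+1)(c+3)

Two integers with product 3 and sum 4 are 3 and 1.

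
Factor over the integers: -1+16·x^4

Difference of squares twice: with A = 2·x and B = 1, A⁴ − B⁴ = (A² − B²)(A² + B²), and A² − B² factors again.

(2·x+1)·(2·x-1)·(4·x^2+1)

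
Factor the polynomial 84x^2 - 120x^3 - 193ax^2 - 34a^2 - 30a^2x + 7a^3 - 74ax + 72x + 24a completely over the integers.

Group: 7a(a^2 - 5ax - 4a - 24x^2 - 12x) + (5x - 6)(a^2 - 5ax - 4a - 24x^2 - 12x); both groups contain (a^2 - 5ax - 4a - 24x^2 - 12x), so (7a + 5x - 6) is a factor with cofactor a^2 - 5ax - 4a - 24x^2 - 12x.
The cofactor groups again: a^2 - 5ax - 4a - 24x^2 - 12x = a(a - 8x - 4) + 3x(a - 8x - 4); both groups contain (a - 8x - 4), giving (a + 3x)(a - 8x - 4).

(7a + 5x - 6)(a + 3x)(a - 8x - 4)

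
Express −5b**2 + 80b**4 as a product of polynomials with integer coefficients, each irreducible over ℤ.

Pull out the common factor 5b**2; 16b**2 − 1 is a difference of squares.

5b**2(4b + 1)(4b − 1)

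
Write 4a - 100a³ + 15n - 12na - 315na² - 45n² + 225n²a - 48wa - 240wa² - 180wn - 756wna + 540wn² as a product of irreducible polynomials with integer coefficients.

Group: 3n(180wn + 48wa + 75na - 15n + 20a² - 4a) + (-5a - 1)(180wn + 48wa + 75na - 15n + 20a² - 4a); both groups contain (180wn + 48wa + 75na - 15n + 20a² - 4a), so (3n - 5a - 1) is a factor with cofactor 180wn + 48wa + 75na - 15n + 20a² - 4a.
The cofactor groups again: 180wn + 48wa + 75na - 15n + 20a² - 4a = 12w(15n + 4a) + (5a - 1)(15n + 4a); both groups contain (15n + 4a), giving (12w + 5a - 1)(15n + 4a).

(3n - 5a - 1)(15n + 4a)(12w + 5a - 1)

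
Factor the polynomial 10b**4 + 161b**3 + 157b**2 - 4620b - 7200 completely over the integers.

(2b + 15)(5b + 8)(b + 12)(b - 5)

Trying the rational-root candidates, b = -12 is a root, giving the factor (b + 12) and quotient 10b**3 + 41b**2 - 335b - 600.
Next, b = -8/5 is a root, so (5b + 8) divides it; the quotient is 2b**2 + 5b - 75.
The remaining quadratic factors as (2b + 15)(b - 5).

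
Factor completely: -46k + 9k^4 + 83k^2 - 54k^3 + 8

(3k - 1)(3k - 2)(k - 1)(k - 4)

Testing divisors of the constant over divisors of the leading coefficient, k = 1/3 is a root, so (3k - 1) divides it; the quotient is 3k^3 - 17k^2 + 22k - 8.
Next, k = 2/3 is a root, so (3k - 2) divides it; the quotient is k^2 - 5k + 4.
The remaining quadratic factors as (k - 1)(k - 4).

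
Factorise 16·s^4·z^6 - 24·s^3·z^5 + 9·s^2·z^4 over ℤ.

s^2·z^4·(4·s·z - 3)^2

Every term has a factor of s^2·z^4; factoring it out leaves 16·s^2·z^2 - 24·s·z + 9.
Recognize a perfect-square trinomial with the parts 4·s·z and 3.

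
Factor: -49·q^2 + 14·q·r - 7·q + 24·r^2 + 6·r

Group: -7·q·(7·q + 4·r + 1) + 6·r·(7·q + 4·r + 1); both groups contain (7·q + 4·r + 1).

-(7·q + 4·r + 1)·(7·q - 6·r)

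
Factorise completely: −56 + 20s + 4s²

Pull out the common factor 4, then factor the remaining trinomial.

4(s + 7)(s − 2)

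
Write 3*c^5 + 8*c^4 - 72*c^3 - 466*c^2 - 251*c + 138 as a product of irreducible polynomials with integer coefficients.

Among the possible rational roots, c = -1 is a root, so (c + 1) is a factor; dividing leaves 3*c^4 + 5*c^3 - 77*c^2 - 389*c + 138.
Next, c = 6 is a root, giving the factor (c - 6) and quotient 3*c^3 + 23*c^2 + 61*c - 23.
Next, c = 1/3 is a root, giving the factor (3*c - 1) and quotient c^2 + 8*c + 23.
The quadratic c^2 + 8*c + 23 has discriminant -28 < 0 and is irreducible over ℤ.

(3*c - 1)*(c + 1)*(c - 6)*(c^2 + 8*c + 23)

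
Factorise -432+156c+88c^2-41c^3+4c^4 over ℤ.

By the rational root theorem, c = 6 is a root, so (c-6) divides it; the quotient is 4c^3-17c^2-14c+72.
Then c = 9/4 is a root, so (4c-9) is a factor; dividing leaves c^2-2c-8.
The remaining quadratic factors as (c-4)(c+2).

(4c-9)(c+2)(c-4)(c-6)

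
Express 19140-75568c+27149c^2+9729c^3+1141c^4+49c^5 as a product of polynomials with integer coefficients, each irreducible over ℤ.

Trying the rational-root candidates, c = 10/7 is a root, so (7c-10) is a factor; dividing leaves 7c^4+173c^3+1637c^2+6217c-1914.
Then c = 2/7 is a root, so (7c-2) divides it; the quotient is c^3+25c^2+241c+957.
Then c = -11 is a root, so (c+11) divides it; the quotient is c^2+14c+87.
The quadratic c^2+14c+87 has discriminant -152 < 0 and is irreducible over ℤ.

(7c-10)(7c-2)(c+11)(c^2+14c+87)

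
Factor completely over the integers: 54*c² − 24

6*(3*c + 2)*(3*c − 2)

Pull out the common factor 6; 9*c² − 4 is a difference of squares.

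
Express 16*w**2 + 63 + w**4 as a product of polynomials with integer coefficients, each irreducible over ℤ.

(w**2 + 7)*(w**2 + 9)

Substitute u = w**2 to get a quadratic in u, then factor.
w**2 + 9 is irreducible over ℤ (sum of squares).
w**2 + 7 is irreducible over ℤ (always positive, so no real roots).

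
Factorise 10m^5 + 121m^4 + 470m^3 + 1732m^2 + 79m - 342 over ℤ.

Among the possible rational roots, m = -1/2 is a root, so (2m + 1) divides it; the quotient is 5m^4 + 58m^3 + 206m^2 + 763m - 342.
Continuing, m = 2/5 is a root, so (5m - 2) divides it; the quotient is m^3 + 12m^2 + 46m + 171.
Then m = -9 is a root, so (m + 9) divides it; the quotient is m^2 + 3m + 19.
The quadratic m^2 + 3m + 19 has discriminant -67 < 0 and is irreducible over ℤ.

(2m + 1)(5m - 2)(m + 9)(m^2 + 3m + 19)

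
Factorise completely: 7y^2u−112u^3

7u(y−4u)(y+4u)

Factor out 7u, leaving y^2−16u^2, which is a difference of two squares.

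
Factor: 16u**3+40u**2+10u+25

Group as (16u**3+10u) + (40u**2+25) = 2u(8u**2+5) + 5(8u**2+5).
Both groups share the factor (8u**2+5).

(2u+5)(8u**2+5)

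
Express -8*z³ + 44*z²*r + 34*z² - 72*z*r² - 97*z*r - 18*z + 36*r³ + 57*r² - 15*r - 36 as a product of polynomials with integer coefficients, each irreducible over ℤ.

Group: 2*z*(-4*z² + 16*z*r + 9*z - 12*r² - 3*r + 9) + (-3*r - 4)*(-4*z² + 16*z*r + 9*z - 12*r² - 3*r + 9); both groups contain (-4*z² + 16*z*r + 9*z - 12*r² - 3*r + 9), so (2*z - 3*r - 4) is a factor with cofactor -4*z² + 16*z*r + 9*z - 12*r² - 3*r + 9.
The cofactor groups again: -4*z² + 16*z*r + 9*z - 12*r² - 3*r + 9 = -4*z*(z - 3*r - 3) + (4*r - 3)*(z - 3*r - 3); both groups contain (z - 3*r - 3), giving -(4*z - 4*r + 3)*(z - 3*r - 3).

-(2*z - 3*r - 4)*(z - 3*r - 3)*(4*z - 4*r + 3)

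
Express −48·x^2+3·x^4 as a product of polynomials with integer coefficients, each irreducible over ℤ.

Pull out the common factor 3·x^2; x^2−16 is a difference of squares.

3·x^2·(x+4)·(x−4)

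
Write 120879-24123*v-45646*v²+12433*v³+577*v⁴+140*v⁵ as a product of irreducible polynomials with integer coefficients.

(4*v-9)*(5*v-11)*(7*v+11)*(v²+7*v+111)

Testing divisors of the constant over divisors of the leading coefficient, v = 9/4 is a root, so (4*v-9) divides it; the quotient is 35*v⁴+223*v³+3610*v²-3289*v-13431.
Next, v = -11/7 is a root, so (7*v+11) divides it; the quotient is 5*v³+24*v²+478*v-1221.
Next, v = 11/5 is a root, so (5*v-11) is a factor; dividing leaves v²+7*v+111.
The quadratic v²+7*v+111 has discriminant -395 < 0 and is irreducible over ℤ.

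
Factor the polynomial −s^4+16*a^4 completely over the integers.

Write as (4*a^2)² − (s^2)², then factor 4*a^2−s^2 once more.

(2*a+s)*(2*a−s)*(4*a^2+s^2)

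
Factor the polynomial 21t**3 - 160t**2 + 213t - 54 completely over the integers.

Testing divisors of the constant over divisors of the leading coefficient, t = 6 is a root, so (t - 6) is a factor; dividing leaves 21t**2 - 34t + 9.
The remaining quadratic factors as (3t - 1)(7t - 9).

(3t - 1)(7t - 9)(t - 6)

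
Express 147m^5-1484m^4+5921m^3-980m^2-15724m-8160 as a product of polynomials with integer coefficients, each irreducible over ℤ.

Among the possible rational roots, m = -5/7 is a root, giving the factor (7m+5) and quotient 21m^4-227m^3+1008m^2-860m-1632.
Then m = -6/7 is a root, giving the factor (7m+6) and quotient 3m^3-35m^2+174m-272.
Continuing, m = 8/3 is a root, so (3m-8) is a factor; dividing leaves m^2-9m+34.
The quadratic m^2-9m+34 has discriminant -55 < 0 and is irreducible over ℤ.

(3m-8)(7m+5)(7m+6)(m^2-9m+34)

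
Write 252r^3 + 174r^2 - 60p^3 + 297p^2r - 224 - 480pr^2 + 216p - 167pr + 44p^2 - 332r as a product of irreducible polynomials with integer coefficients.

-(3p - 6r - 4)(4p - 7r + 8)(5p - 6r - 7)

Group: 5p(-12p^2 + 45pr - 8p - 42r^2 + 20r + 32) + (-6r - 7)(-12p^2 + 45pr - 8p - 42r^2 + 20r + 32); both groups contain (-12p^2 + 45pr - 8p - 42r^2 + 20r + 32), so (5p - 6r - 7) is a factor with cofactor -12p^2 + 45pr - 8p - 42r^2 + 20r + 32.
The cofactor groups again: -12p^2 + 45pr - 8p - 42r^2 + 20r + 32 = -3p(4p - 7r + 8) + (6r + 4)(4p - 7r + 8); both groups contain (4p - 7r + 8), giving -(3p - 6r - 4)(4p - 7r + 8).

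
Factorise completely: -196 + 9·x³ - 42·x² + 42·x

Group as (9·x³ + 42·x) + (-42·x² - 196) = 3·x·(3·x² + 14) - 14·(3·x² + 14).
Both groups share the factor (3·x² + 14).

(3·x - 14)·(3·x² + 14)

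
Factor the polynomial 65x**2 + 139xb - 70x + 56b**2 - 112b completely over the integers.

Group: 5x(13x + 7b - 14) + 8b(13x + 7b - 14); both groups contain (13x + 7b - 14).

(13x + 7b - 14)(5x + 8b)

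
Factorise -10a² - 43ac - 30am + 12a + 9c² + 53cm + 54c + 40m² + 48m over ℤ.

-(2a + 9c + 8m)(5a - c - 5m - 6)

Group: -2a(5a - c - 5m - 6) + (-9c - 8m)(5a - c - 5m - 6); both groups contain (5a - c - 5m - 6).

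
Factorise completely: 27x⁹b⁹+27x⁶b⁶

27b⁶x⁶(xb+1)(x²b²-xb+1)

Pull out the common factor 27x⁶b⁶, leaving x³b³+1.
Recognize a sum of cubes with the parts 1 and xb.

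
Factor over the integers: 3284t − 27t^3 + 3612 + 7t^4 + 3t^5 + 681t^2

Among the possible rational roots, t = −2 is a root, so (t + 2) is a factor; dividing leaves 3t^4 + t^3 − 29t^2 + 739t + 1806.
Next, t = −6 is a root, so (t + 6) divides it; the quotient is 3t^3 − 17t^2 + 73t + 301.
Then t = −7/3 is a root, giving the factor (3t + 7) and quotient t^2 − 8t + 43.
The quadratic t^2 − 8t + 43 has discriminant −108 < 0 and is irreducible over ℤ.

(3t + 7)(t + 2)(t + 6)(t^2 − 8t + 43)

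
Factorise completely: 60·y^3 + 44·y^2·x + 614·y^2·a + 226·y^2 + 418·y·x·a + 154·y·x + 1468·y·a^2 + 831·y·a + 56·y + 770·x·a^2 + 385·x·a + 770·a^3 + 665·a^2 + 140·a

(15·y + 11·x + 11·a + 4)·(2·y + 14·a + 7)·(2·y + 5·a)

Group: 15·y·(4·y^2 + 38·y·a + 14·y + 70·a^2 + 35·a) + (11·x + 11·a + 4)·(4·y^2 + 38·y·a + 14·y + 70·a^2 + 35·a); both groups contain (4·y^2 + 38·y·a + 14·y + 70·a^2 + 35·a), so (15·y + 11·x + 11·a + 4) is a factor with cofactor 4·y^2 + 38·y·a + 14·y + 70·a^2 + 35·a.
The cofactor groups again: 4·y^2 + 38·y·a + 14·y + 70·a^2 + 35·a = 2·y·(2·y + 5·a) + (14·a + 7)·(2·y + 5·a); both groups contain (2·y + 5·a), giving (2·y + 14·a + 7)·(2·y + 5·a).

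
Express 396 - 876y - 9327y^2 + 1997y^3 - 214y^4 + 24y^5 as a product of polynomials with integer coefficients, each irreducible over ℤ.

Testing divisors of the constant over divisors of the leading coefficient, y = -1/4 is a root, giving the factor (4y + 1) and quotient 6y^4 - 55y^3 + 513y^2 - 2460y + 396.
Then y = 6 is a root, giving the factor (y - 6) and quotient 6y^3 - 19y^2 + 399y - 66.
Continuing, y = 1/6 is a root, so (6y - 1) divides it; the quotient is y^2 - 3y + 66.
The quadratic y^2 - 3y + 66 has discriminant -255 < 0 and is irreducible over ℤ.

(4y + 1)(6y - 1)(y - 6)(y^2 - 3y + 66)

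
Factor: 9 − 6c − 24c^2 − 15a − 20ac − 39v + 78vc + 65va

(13v − 4c − 3)(5a + 6c − 3)

Group: 5a(13v − 4c − 3) + (6c − 3)(13v − 4c − 3); both groups contain (13v − 4c − 3).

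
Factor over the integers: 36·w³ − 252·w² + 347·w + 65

Among the possible rational roots, w = −1/6 is a root, giving the factor (6·w + 1) and quotient 6·w² − 43·w + 65.
The remaining quadratic factors as (6·w − 13)(w − 5).

(6·w + 1)·(6·w − 13)·(w − 5)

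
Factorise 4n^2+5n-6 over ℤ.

(4n-3)(n+2)

Need a pair with product 4·(-6) = -24 and sum 5: that's 8 and -3.
Split the middle term: 4n^2+8n - 3n-6 = 4n(n+2) - 3(n+2).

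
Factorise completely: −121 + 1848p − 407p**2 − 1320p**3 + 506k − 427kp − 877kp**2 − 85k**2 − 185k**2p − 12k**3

−(3k + 11p − 11)(4k + 15p − 1)(k + 8p + 11)

Group: 4k(−3k**2 − 35kp − 22k − 88p**2 − 33p + 121) + (15p − 1)(−3k**2 − 35kp − 22k − 88p**2 − 33p + 121); both groups contain (−3k**2 − 35kp − 22k − 88p**2 − 33p + 121), so (4k + 15p − 1) is a factor with cofactor −3k**2 − 35kp − 22k − 88p**2 − 33p + 121.
The cofactor groups again: −3k**2 − 35kp − 22k − 88p**2 − 33p + 121 = −k(3k + 11p − 11) + (−8p − 11)(3k + 11p − 11); both groups contain (3k + 11p − 11), giving −(k + 8p + 11)(3k + 11p − 11).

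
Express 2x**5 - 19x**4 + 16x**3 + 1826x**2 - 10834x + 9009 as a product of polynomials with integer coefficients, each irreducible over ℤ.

Testing divisors of the constant over divisors of the leading coefficient, x = -9 is a root, so (x + 9) divides it; the quotient is 2x**4 - 37x**3 + 349x**2 - 1315x + 1001.
Then x = 11/2 is a root, so (2x - 11) divides it; the quotient is x**3 - 13x**2 + 103x - 91.
Then x = 1 is a root, giving the factor (x - 1) and quotient x**2 - 12x + 91.
The quadratic x**2 - 12x + 91 has discriminant -220 < 0 and is irreducible over ℤ.

(2x - 11)(x + 9)(x - 1)(x**2 - 12x + 91)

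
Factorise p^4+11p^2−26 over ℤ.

Substitute u = p^2 to get a quadratic in u, then factor.
p^2+13 is irreducible over ℤ (always positive, so no real roots).
p^2−2 is irreducible over ℤ (2 is not a perfect square).

(p^2+13)(p^2−2)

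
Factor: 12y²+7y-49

(3y+7)(4y-7)

Need a pair with product 12·(-49) = -588 and sum 7: that's 28 and -21.
Split the middle term: 12y²+28y - 21y-49 = 4y(3y+7) - 7(3y+7).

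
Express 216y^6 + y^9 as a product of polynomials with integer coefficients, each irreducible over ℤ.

y^6(y + 6)(y^2 - 6y + 36)

Every term has a factor of y^6; factoring it out leaves y^3 + 216.
Recognize a sum of cubes with the parts 6 and y.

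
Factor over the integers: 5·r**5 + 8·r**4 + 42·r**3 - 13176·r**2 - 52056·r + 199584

(5·r - 12)·(r + 6)·(r - 14)·(r**2 + 12·r + 198)

Testing divisors of the constant over divisors of the leading coefficient, r = -6 is a root, so (r + 6) is a factor; dividing leaves 5·r**4 - 22·r**3 + 174·r**2 - 14220·r + 33264.
Then r = 14 is a root, so (r - 14) divides it; the quotient is 5·r**3 + 48·r**2 + 846·r - 2376.
Continuing, r = 12/5 is a root, so (5·r - 12) is a factor; dividing leaves r**2 + 12·r + 198.
The quadratic r**2 + 12·r + 198 has discriminant -648 < 0 and is irreducible over ℤ.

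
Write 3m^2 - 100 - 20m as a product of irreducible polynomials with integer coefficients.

Need a pair with product 3·(-100) = -300 and sum -20: that's -30 and 10.
Split the middle term: 3m^2 - 30m + 10m - 100 = 3m(m - 10) + 10(m - 10).

(3m + 10)(m - 10)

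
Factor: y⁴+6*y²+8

Substitute u = y² to get a quadratic in u, then factor.
y²+4 is irreducible over ℤ (sum of squares).
y²+2 is irreducible over ℤ (always positive, so no real roots).

(y²+2)*(y²+4)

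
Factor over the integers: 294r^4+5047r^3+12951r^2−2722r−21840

(6r+13)(7r+15)(7r−8)(r+14)

By the rational root theorem, r = −14 is a root, so (r+14) divides it; the quotient is 294r^3+931r^2−83r−1560.
Next, r = −15/7 is a root, so (7r+15) divides it; the quotient is 42r^2+43r−104.
The remaining quadratic factors as (6r+13)(7r−8).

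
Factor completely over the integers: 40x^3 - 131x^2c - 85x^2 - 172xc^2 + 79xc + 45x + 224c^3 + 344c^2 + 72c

(x - 4c - 1)(8x - 7c - 9)(5x + 8c)

Group: x(40x^2 + 29xc - 45x - 56c^2 - 72c) + (-4c - 1)(40x^2 + 29xc - 45x - 56c^2 - 72c); both groups contain (40x^2 + 29xc - 45x - 56c^2 - 72c), so (x - 4c - 1) is a factor with cofactor 40x^2 + 29xc - 45x - 56c^2 - 72c.
The cofactor groups again: 40x^2 + 29xc - 45x - 56c^2 - 72c = 8x(5x + 8c) + (-7c - 9)(5x + 8c); both groups contain (5x + 8c), giving (8x - 7c - 9)(5x + 8c).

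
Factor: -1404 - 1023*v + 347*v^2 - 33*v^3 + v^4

(v + 1)*(v - 12)*(v - 13)*(v - 9)

Testing divisors of the constant over divisors of the leading coefficient, v = 13 is a root, so (v - 13) is a factor; dividing leaves v^3 - 20*v^2 + 87*v + 108.
Next, v = 12 is a root, giving the factor (v - 12) and quotient v^2 - 8*v - 9.
The remaining quadratic factors as (v + 1)(v - 9).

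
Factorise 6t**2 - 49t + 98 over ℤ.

Need a pair with product 6·98 = 588 and sum -49: that's -28 and -21.
Split the middle term: 6t**2 - 28t - 21t + 98 = 2t(3t - 14) - 7(3t - 14).

(2t - 7)(3t - 14)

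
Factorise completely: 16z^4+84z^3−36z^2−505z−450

Among the possible rational roots, z = −9/2 is a root, giving the factor (2z+9) and quotient 8z^3+6z^2−45z−50.
Next, z = 5/2 is a root, so (2z−5) is a factor; dividing leaves 4z^2+13z+10.
The remaining quadratic factors as (z+2)(4z+5).

(2z+9)(2z−5)(4z+5)(z+2)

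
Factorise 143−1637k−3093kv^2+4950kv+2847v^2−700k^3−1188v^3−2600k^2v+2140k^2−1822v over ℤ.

−(10k+11v−1)(10k+9v−11)(7k+12v−13)

Group: 10k(−70k^2−197kv+137k−132v^2+155v−13) + (9v−11)(−70k^2−197kv+137k−132v^2+155v−13); both groups contain (−70k^2−197kv+137k−132v^2+155v−13), so (10k+9v−11) is a factor with cofactor −70k^2−197kv+137k−132v^2+155v−13.
The cofactor groups again: −70k^2−197kv+137k−132v^2+155v−13 = −10k(7k+12v−13) + (−11v+1)(7k+12v−13); both groups contain (7k+12v−13), giving −(10k+11v−1)(7k+12v−13).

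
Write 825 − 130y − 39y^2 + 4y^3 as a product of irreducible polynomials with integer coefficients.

Among the possible rational roots, y = 15/4 is a root, so (4y − 15) divides it; the quotient is y^2 − 6y − 55.
The remaining quadratic factors as (y + 5)(y − 11).

(4y − 15)(y + 5)(y − 11)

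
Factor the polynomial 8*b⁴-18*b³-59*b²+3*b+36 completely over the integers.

(2*b+3)*(4*b-3)*(b+1)*(b-4)

Testing divisors of the constant over divisors of the leading coefficient, b = -1 is a root, so (b+1) divides it; the quotient is 8*b³-26*b²-33*b+36.
Continuing, b = -3/2 is a root, so (2*b+3) is a factor; dividing leaves 4*b²-19*b+12.
The remaining quadratic factors as (b-4)(4*b-3).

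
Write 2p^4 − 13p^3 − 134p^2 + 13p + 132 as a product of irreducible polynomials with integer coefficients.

Trying the rational-root candidates, p = −1 is a root, giving the factor (p + 1) and quotient 2p^3 − 15p^2 − 119p + 132.
Continuing, p = 1 is a root, so (p − 1) divides it; the quotient is 2p^2 − 13p − 132.
The remaining quadratic factors as (2p + 11)(p − 12).

(2p + 11)(p + 1)(p − 1)(p − 12)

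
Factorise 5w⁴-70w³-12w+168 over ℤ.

(w-14)(5w³-12)

Group as (5w⁴-12w) + (-70w³+168) = w(5w³-12) - 14(5w³-12).
Both groups share the factor (5w³-12).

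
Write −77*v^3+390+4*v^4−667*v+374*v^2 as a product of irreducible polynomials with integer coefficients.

(4*v−5)*(v−13)*(v−2)*(v−3)

Testing divisors of the constant over divisors of the leading coefficient, v = 3 is a root, giving the factor (v−3) and quotient 4*v^3−65*v^2+179*v−130.
Then v = 2 is a root, so (v−2) divides it; the quotient is 4*v^2−57*v+65.
The remaining quadratic factors as (4*v−5)(v−13).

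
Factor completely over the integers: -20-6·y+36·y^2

Pull out the common factor 2, then factor the remaining trinomial.

2·(3·y+2)·(6·y-5)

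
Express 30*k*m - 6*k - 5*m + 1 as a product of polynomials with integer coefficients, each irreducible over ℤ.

Group as (30*k*m - 6*k) + (-5*m + 1) = 6*k*(5*m - 1) - (5*m - 1).
Both groups share the factor (5*m - 1).

(5*m - 1)*(6*k - 1)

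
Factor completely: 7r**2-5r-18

Need a pair with product 7·(-18) = -126 and sum -5: that's -14 and 9.
Split the middle term: 7r**2-14r + 9r-18 = 7r(r-2) + 9(r-2).

(7r+9)(r-2)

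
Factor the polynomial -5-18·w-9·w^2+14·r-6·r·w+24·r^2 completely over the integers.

Group: 4·r·(6·r+3·w+5) + (-3·w-1)·(6·r+3·w+5); both groups contain (6·r+3·w+5).

(4·r-3·w-1)·(6·r+3·w+5)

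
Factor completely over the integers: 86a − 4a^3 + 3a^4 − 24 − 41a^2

(3a − 1)(a + 4)(a − 2)(a − 3)

Trying the rational-root candidates, a = −4 is a root, so (a + 4) divides it; the quotient is 3a^3 − 16a^2 + 23a − 6.
Continuing, a = 2 is a root, giving the factor (a − 2) and quotient 3a^2 − 10a + 3.
The remaining quadratic factors as (3a − 1)(a − 3).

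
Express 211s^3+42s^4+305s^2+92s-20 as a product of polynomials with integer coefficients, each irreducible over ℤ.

(2s+5)(3s+2)(7s-1)(s+2)

Testing divisors of the constant over divisors of the leading coefficient, s = 1/7 is a root, giving the factor (7s-1) and quotient 6s^3+31s^2+48s+20.
Then s = -2 is a root, giving the factor (s+2) and quotient 6s^2+19s+10.
The remaining quadratic factors as (3s+2)(2s+5).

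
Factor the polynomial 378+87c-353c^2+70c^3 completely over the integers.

Testing divisors of the constant over divisors of the leading coefficient, c = 9/2 is a root, so (2c-9) is a factor; dividing leaves 35c^2-19c-42.
The remaining quadratic factors as (7c+6)(5c-7).

(2c-9)(5c-7)(7c+6)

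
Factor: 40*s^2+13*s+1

Need a pair with product 40·1 = 40 and sum 13: that's 5 and 8.
Split the middle term: 40*s^2+5*s + 8*s+1 = 5*s*(8*s+1) + (8*s+1).

(5*s+1)*(8*s+1)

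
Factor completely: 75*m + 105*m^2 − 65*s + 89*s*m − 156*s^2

−(13*s − 15*m)*(12*s + 7*m + 5)

Group: −12*s*(13*s − 15*m) + (−7*m − 5)*(13*s − 15*m); both groups contain (13*s − 15*m).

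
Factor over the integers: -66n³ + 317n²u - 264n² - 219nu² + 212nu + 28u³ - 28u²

Group: n(-66n² + 53nu - 7u²) + (-4u + 4)(-66n² + 53nu - 7u²); both groups contain (-66n² + 53nu - 7u²), so (n - 4u + 4) is a factor with cofactor -66n² + 53nu - 7u².
The cofactor groups again: -66n² + 53nu - 7u² = -6n(11n - 7u) + u(11n - 7u); both groups contain (11n - 7u), giving -(6n - u)(11n - 7u).

-(11n - 7u)(6n - u)(n - 4u + 4)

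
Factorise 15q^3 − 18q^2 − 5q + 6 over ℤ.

(5q − 6)(3q^2 − 1)

Group as (15q^3 − 5q) + (−18q^2 + 6) = 5q(3q^2 − 1) − 6(3q^2 − 1).
Both groups share the factor (3q^2 − 1).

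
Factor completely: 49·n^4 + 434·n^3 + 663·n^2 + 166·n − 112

(7·n + 8)·(7·n − 2)·(n + 1)·(n + 7)

Testing divisors of the constant over divisors of the leading coefficient, n = 2/7 is a root, so (7·n − 2) is a factor; dividing leaves 7·n^3 + 64·n^2 + 113·n + 56.
Next, n = −1 is a root, giving the factor (n + 1) and quotient 7·n^2 + 57·n + 56.
The remaining quadratic factors as (7·n + 8)(n + 7).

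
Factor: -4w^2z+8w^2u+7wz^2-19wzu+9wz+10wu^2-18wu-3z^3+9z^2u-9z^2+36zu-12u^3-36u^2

-(z-2u)(4w-3z-3u-9)(w-z+2u)

Group: w(-4wz+8wu+3z^2-3zu+9z-6u^2-18u) + (-z+2u)(-4wz+8wu+3z^2-3zu+9z-6u^2-18u); both groups contain (-4wz+8wu+3z^2-3zu+9z-6u^2-18u), so (w-z+2u) is a factor with cofactor -4wz+8wu+3z^2-3zu+9z-6u^2-18u.
The cofactor groups again: -4wz+8wu+3z^2-3zu+9z-6u^2-18u = -4w(z-2u) + (3z+3u+9)(z-2u); both groups contain (z-2u), giving -(4w-3z-3u-9)(z-2u).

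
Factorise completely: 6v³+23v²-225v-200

Among the possible rational roots, v = 5 is a root, so (v-5) is a factor; dividing leaves 6v²+53v+40.
The remaining quadratic factors as (v+8)(6v+5).

(6v+5)(v+8)(v-5)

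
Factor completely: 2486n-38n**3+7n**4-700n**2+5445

(7n+11)(n+9)(n-11)(n-5)

Trying the rational-root candidates, n = 11 is a root, so (n-11) divides it; the quotient is 7n**3+39n**2-271n-495.
Next, n = -11/7 is a root, giving the factor (7n+11) and quotient n**2+4n-45.
The remaining quadratic factors as (n+9)(n-5).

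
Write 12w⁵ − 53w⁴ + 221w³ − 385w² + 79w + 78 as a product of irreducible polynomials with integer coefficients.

By the rational root theorem, w = 2 is a root, so (w − 2) is a factor; dividing leaves 12w⁴ − 29w³ + 163w² − 59w − 39.
Next, w = 3/4 is a root, so (4w − 3) is a factor; dividing leaves 3w³ − 5w² + 37w + 13.
Next, w = −1/3 is a root, so (3w + 1) is a factor; dividing leaves w² − 2w + 13.
The quadratic w² − 2w + 13 has discriminant −48 < 0 and is irreducible over ℤ.

(3w + 1)(4w − 3)(w − 2)(w² − 2w + 13)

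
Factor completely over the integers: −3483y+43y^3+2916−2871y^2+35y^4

Among the possible rational roots, y = −9/5 is a root, giving the factor (5y+9) and quotient 7y^3−4y^2−567y+324.
Next, y = 9 is a root, so (y−9) divides it; the quotient is 7y^2+59y−36.
The remaining quadratic factors as (y+9)(7y−4).

(5y+9)(7y−4)(y+9)(y−9)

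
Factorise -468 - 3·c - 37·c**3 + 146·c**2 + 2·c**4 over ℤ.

(2·c + 3)·(c - 13)·(c - 3)·(c - 4)

By the rational root theorem, c = 3 is a root, so (c - 3) divides it; the quotient is 2·c**3 - 31·c**2 + 53·c + 156.
Next, c = 13 is a root, so (c - 13) divides it; the quotient is 2·c**2 - 5·c - 12.
The remaining quadratic factors as (c - 4)(2·c + 3).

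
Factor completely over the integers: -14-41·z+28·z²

Need a pair with product 28·(-14) = -392 and sum -41: that's -49 and 8.
Split the middle term: 28·z²-49·z + 8·z-14 = 7·z·(4·z-7) + 2·(4·z-7).

(4·z-7)·(7·z+2)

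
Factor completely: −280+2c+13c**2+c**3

Testing divisors of the constant over divisors of the leading coefficient, c = −7 is a root, so (c+7) is a factor; dividing leaves c**2+6c−40.
The remaining quadratic factors as (c+10)(c−4).

(c+10)(c+7)(c−4)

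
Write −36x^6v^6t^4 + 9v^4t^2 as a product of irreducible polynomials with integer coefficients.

Pull out the common factor 9v^4t^2, leaving −4x^6v^2t^2 + 1.
Recognize a difference of squares with the parts 1 and 2x^3vt.

−9t^2v^4(2x^3vt + 1)(2x^3vt − 1)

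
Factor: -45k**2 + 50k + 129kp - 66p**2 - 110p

-(5k - 11p)(9k - 6p - 10)

Group: -9k(5k - 11p) + (6p + 10)(5k - 11p); both groups contain (5k - 11p).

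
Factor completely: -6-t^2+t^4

Substitute u = t^2 to get a quadratic in u, then factor.
t^2-3 is irreducible over ℤ (3 is not a perfect square).
t^2+2 is irreducible over ℤ (always positive, so no real roots).

(t^2+2)·(t^2-3)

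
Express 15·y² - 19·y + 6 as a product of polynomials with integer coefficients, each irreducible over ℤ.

Need a pair with product 15·6 = 90 and sum -19: that's -9 and -10.
Split the middle term: 15·y² - 9·y - 10·y + 6 = 3·y·(5·y - 3) - 2·(5·y - 3).

(3·y - 2)·(5·y - 3)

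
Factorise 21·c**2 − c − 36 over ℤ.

(3·c − 4)·(7·c + 9)

Need a pair with product 21·(−36) = −756 and sum −1: that's −28 and 27.
Split the middle term: 21·c**2 − 28·c + 27·c − 36 = 7·c·(3·c − 4) + 9·(3·c − 4).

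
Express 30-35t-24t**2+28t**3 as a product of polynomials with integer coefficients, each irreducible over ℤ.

Group as (28t**3-35t) + (-24t**2+30) = 7t(4t**2-5) - 6(4t**2-5).
Both groups share the factor (4t**2-5).

(7t-6)(4t**2-5)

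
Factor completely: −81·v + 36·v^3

Factor out 9·v, leaving 4·v^2 − 9, which is a difference of two squares.

9·v·(2·v + 3)·(2·v − 3)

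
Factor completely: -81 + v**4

(v)⁴ − (3)⁴ = ((v)² − (3)²)((v)² + (3)²); the first factor splits again, the second (v**2 + 9) is irreducible.

(v + 3)*(v - 3)*(v**2 + 9)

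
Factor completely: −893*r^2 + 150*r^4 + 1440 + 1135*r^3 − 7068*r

(2*r + 15)*(3*r + 8)*(5*r − 1)*(5*r − 12)

Among the possible rational roots, r = −15/2 is a root, giving the factor (2*r + 15) and quotient 75*r^3 + 5*r^2 − 484*r + 96.
Then r = 12/5 is a root, so (5*r − 12) divides it; the quotient is 15*r^2 + 37*r − 8.
The remaining quadratic factors as (3*r + 8)(5*r − 1).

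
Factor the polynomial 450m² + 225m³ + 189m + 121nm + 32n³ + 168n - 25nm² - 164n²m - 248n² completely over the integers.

Group: 4n(8n² - 31nm - 56n - 45m² - 63m) + (-5m - 3)(8n² - 31nm - 56n - 45m² - 63m); both groups contain (8n² - 31nm - 56n - 45m² - 63m), so (4n - 5m - 3) is a factor with cofactor 8n² - 31nm - 56n - 45m² - 63m.
The cofactor groups again: 8n² - 31nm - 56n - 45m² - 63m = n(8n + 9m) + (-5m - 7)(8n + 9m); both groups contain (8n + 9m), giving (n - 5m - 7)(8n + 9m).

(4n - 5m - 3)(n - 5m - 7)(8n + 9m)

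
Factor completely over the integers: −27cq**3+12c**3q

3cq(2c+3q)(2c−3q)

Every term has a factor of 3cq. Then 4c**2−9q**2 = (2c)² − (3q)².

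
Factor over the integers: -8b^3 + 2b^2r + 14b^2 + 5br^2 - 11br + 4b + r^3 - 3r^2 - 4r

-(2b + r - 4)(4b + r + 1)(b - r)

Group: 2b(-4b^2 + 3br - b + r^2 + r) + (r - 4)(-4b^2 + 3br - b + r^2 + r); both groups contain (-4b^2 + 3br - b + r^2 + r), so (2b + r - 4) is a factor with cofactor -4b^2 + 3br - b + r^2 + r.
The cofactor groups again: -4b^2 + 3br - b + r^2 + r = -b(4b + r + 1) + r(4b + r + 1); both groups contain (4b + r + 1), giving -(b - r)(4b + r + 1).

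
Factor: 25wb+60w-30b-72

(5b+12)(5w-6)

Group as (25wb+60w) + (-30b-72) = 5w(5b+12) - 6(5b+12).
Both groups share the factor (5b+12).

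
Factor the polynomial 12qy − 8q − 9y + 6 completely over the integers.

(3y − 2)(4q − 3)

Group as (12qy − 8q) + (−9y + 6) = 4q(3y − 2) − 3(3y − 2).
Both groups share the factor (3y − 2).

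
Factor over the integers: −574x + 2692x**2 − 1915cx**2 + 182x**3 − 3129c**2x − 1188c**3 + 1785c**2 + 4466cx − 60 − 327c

−(11c + 14x − 4)(12c − x − 15)(9c + 13x + 1)

Group: 12c(−99c**2 − 269cx + 25c − 182x**2 + 38x + 4) + (−x − 15)(−99c**2 − 269cx + 25c − 182x**2 + 38x + 4); both groups contain (−99c**2 − 269cx + 25c − 182x**2 + 38x + 4), so (12c − x − 15) is a factor with cofactor −99c**2 − 269cx + 25c − 182x**2 + 38x + 4.
The cofactor groups again: −99c**2 − 269cx + 25c − 182x**2 + 38x + 4 = −9c(11c + 14x − 4) + (−13x − 1)(11c + 14x − 4); both groups contain (11c + 14x − 4), giving −(9c + 13x + 1)(11c + 14x − 4).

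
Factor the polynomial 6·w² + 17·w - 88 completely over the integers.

Need a pair with product 6·(-88) = -528 and sum 17: that's 33 and -16.
Split the middle term: 6·w² + 33·w - 16·w - 88 = 3·w·(2·w + 11) - 8·(2·w + 11).

(2·w + 11)·(3·w - 8)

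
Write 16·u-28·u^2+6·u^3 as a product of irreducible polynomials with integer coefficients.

Pull out the common factor 2·u, then factor the remaining trinomial.

2·u·(3·u-2)·(u-4)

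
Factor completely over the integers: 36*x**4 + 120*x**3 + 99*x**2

3*x**2*(2*x + 3)*(6*x + 11)

Pull out the common factor 3*x**2, then factor the remaining trinomial.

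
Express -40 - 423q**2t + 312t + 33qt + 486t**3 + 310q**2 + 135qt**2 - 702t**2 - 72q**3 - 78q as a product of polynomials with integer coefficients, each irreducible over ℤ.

-(8q - 9t + 2)(9q + 9t - 5)(q + 6t - 4)

Group: 8q(-9q**2 - 63qt + 41q - 54t**2 + 66t - 20) + (-9t + 2)(-9q**2 - 63qt + 41q - 54t**2 + 66t - 20); both groups contain (-9q**2 - 63qt + 41q - 54t**2 + 66t - 20), so (8q - 9t + 2) is a factor with cofactor -9q**2 - 63qt + 41q - 54t**2 + 66t - 20.
The cofactor groups again: -9q**2 - 63qt + 41q - 54t**2 + 66t - 20 = -q(9q + 9t - 5) + (-6t + 4)(9q + 9t - 5); both groups contain (9q + 9t - 5), giving -(q + 6t - 4)(9q + 9t - 5).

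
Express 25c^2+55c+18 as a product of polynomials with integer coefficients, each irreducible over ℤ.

(5c+2)(5c+9)

Need a pair with product 25·18 = 450 and sum 55: that's 10 and 45.
Split the middle term: 25c^2+10c + 45c+18 = 5c(5c+2) + 9(5c+2).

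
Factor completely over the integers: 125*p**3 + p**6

Pull out the common factor p**3, leaving p**3 + 125.
Recognize a sum of cubes with the parts 5 and p.

p**3*(p + 5)*(p**2 - 5*p + 25)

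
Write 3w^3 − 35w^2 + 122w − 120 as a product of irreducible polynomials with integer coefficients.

Trying the rational-root candidates, w = 5/3 is a root, so (3w − 5) is a factor; dividing leaves w^2 − 10w + 24.
The remaining quadratic factors as (w − 6)(w − 4).

(3w − 5)(w − 4)(w − 6)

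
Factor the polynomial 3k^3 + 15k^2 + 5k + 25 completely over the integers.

(k + 5)(3k^2 + 5)

Group as (3k^3 + 5k) + (15k^2 + 25) = k(3k^2 + 5) + 5(3k^2 + 5).
Both groups share the factor (3k^2 + 5).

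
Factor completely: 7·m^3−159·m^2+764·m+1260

Trying the rational-root candidates, m = 10 is a root, so (m−10) is a factor; dividing leaves 7·m^2−89·m−126.
The remaining quadratic factors as (7·m+9)(m−14).

(7·m+9)·(m−10)·(m−14)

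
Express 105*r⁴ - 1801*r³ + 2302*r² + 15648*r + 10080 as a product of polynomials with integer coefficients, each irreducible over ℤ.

(3*r - 14)*(5*r + 4)*(7*r + 12)*(r - 15)

Trying the rational-root candidates, r = -4/5 is a root, so (5*r + 4) divides it; the quotient is 21*r³ - 377*r² + 762*r + 2520.
Continuing, r = 14/3 is a root, giving the factor (3*r - 14) and quotient 7*r² - 93*r - 180.
The remaining quadratic factors as (7*r + 12)(r - 15).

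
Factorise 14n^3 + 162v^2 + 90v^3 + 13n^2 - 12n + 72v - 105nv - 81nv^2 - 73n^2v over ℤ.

(2n + 3v + 3)(7n - 5v - 4)(n - 6v)

Group: n(14n^2 + 11nv + 13n - 15v^2 - 27v - 12) - 6v(14n^2 + 11nv + 13n - 15v^2 - 27v - 12); both groups contain (14n^2 + 11nv + 13n - 15v^2 - 27v - 12), so (n - 6v) is a factor with cofactor 14n^2 + 11nv + 13n - 15v^2 - 27v - 12.
The cofactor groups again: 14n^2 + 11nv + 13n - 15v^2 - 27v - 12 = 7n(2n + 3v + 3) + (-5v - 4)(2n + 3v + 3); both groups contain (2n + 3v + 3), giving (7n - 5v - 4)(2n + 3v + 3).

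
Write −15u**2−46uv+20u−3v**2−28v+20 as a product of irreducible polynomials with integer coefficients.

−(15u+v+10)(u+3v−2)

Group: −15u(u+3v−2) + (−v−10)(u+3v−2); both groups contain (u+3v−2).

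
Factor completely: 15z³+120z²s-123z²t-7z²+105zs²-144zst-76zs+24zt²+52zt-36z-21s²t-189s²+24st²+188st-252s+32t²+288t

(5z-t-9)(3z+3s+4)(z+7s-8t)

Group: 3z(5z²+35zs-41zt-9z-7st-63s+8t²+72t) + (3s+4)(5z²+35zs-41zt-9z-7st-63s+8t²+72t); both groups contain (5z²+35zs-41zt-9z-7st-63s+8t²+72t), so (3z+3s+4) is a factor with cofactor 5z²+35zs-41zt-9z-7st-63s+8t²+72t.
The cofactor groups again: 5z²+35zs-41zt-9z-7st-63s+8t²+72t = 5z(z+7s-8t) + (-t-9)(z+7s-8t); both groups contain (z+7s-8t), giving (5z-t-9)(z+7s-8t).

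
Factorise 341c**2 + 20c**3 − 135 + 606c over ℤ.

(4c + 9)(5c − 1)(c + 15)

By the rational root theorem, c = −15 is a root, so (c + 15) is a factor; dividing leaves 20c**2 + 41c − 9.
The remaining quadratic factors as (4c + 9)(5c − 1).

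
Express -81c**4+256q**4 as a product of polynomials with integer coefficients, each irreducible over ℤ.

(4q-3c)(4q+3c)(16q**2+9c**2)

Difference of squares twice: with A = 4q and B = 3c, A⁴ − B⁴ = (A² − B²)(A² + B²), and A² − B² factors again.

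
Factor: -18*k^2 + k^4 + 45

Substitute u = k^2 to get a quadratic in u, then factor.
k^2 - 3 is irreducible over ℤ (3 is not a perfect square).
k^2 - 15 is irreducible over ℤ (15 is not a perfect square).

(k^2 - 15)*(k^2 - 3)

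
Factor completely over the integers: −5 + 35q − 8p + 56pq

(7q − 1)(8p + 5)

Group as (56pq − 8p) + (35q − 5) = 8p(7q − 1) + 5(7q − 1).
Both groups share the factor (7q − 1).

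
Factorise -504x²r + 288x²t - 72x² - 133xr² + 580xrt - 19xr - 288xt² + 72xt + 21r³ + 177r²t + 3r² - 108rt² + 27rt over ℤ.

-(9x - r - 9t)(8x + 3r)(7r - 4t + 1)

Group: 9x(-56xr + 32xt - 8x - 21r² + 12rt - 3r) + (-r - 9t)(-56xr + 32xt - 8x - 21r² + 12rt - 3r); both groups contain (-56xr + 32xt - 8x - 21r² + 12rt - 3r), so (9x - r - 9t) is a factor with cofactor -56xr + 32xt - 8x - 21r² + 12rt - 3r.
The cofactor groups again: -56xr + 32xt - 8x - 21r² + 12rt - 3r = -8x(7r - 4t + 1) - 3r(7r - 4t + 1); both groups contain (7r - 4t + 1), giving -(8x + 3r)(7r - 4t + 1).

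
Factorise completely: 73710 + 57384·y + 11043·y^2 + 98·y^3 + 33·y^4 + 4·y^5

(4·y + 9)·(y + 15)·(y + 3)·(y^2 - 12·y + 182)

Trying the rational-root candidates, y = -3 is a root, so (y + 3) is a factor; dividing leaves 4·y^4 + 21·y^3 + 35·y^2 + 10938·y + 24570.
Then y = -9/4 is a root, so (4·y + 9) is a factor; dividing leaves y^3 + 3·y^2 + 2·y + 2730.
Then y = -15 is a root, so (y + 15) is a factor; dividing leaves y^2 - 12·y + 182.
The quadratic y^2 - 12·y + 182 has discriminant -584 < 0 and is irreducible over ℤ.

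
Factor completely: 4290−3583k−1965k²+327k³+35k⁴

By the rational root theorem, k = 6/7 is a root, giving the factor (7k−6) and quotient 5k³+51k²−237k−715.
Next, k = −11/5 is a root, so (5k+11) divides it; the quotient is k²+8k−65.
The remaining quadratic factors as (k−5)(k+13).

(5k+11)(7k−6)(k+13)(k−5)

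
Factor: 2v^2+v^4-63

Substitute u = v^2 to get a quadratic in u, then factor.
v^2-7 is irreducible over ℤ (7 is not a perfect square).
v^2+9 is irreducible over ℤ (sum of squares).

(v^2+9)(v^2-7)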